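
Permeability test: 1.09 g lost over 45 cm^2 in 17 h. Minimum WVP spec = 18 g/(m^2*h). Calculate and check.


WVP = 1.09 / (45 x 17) x 10000 = 14.25 g/(m^2*h)
Minimum: 18 g/(m^2*h)
Meets spec: No


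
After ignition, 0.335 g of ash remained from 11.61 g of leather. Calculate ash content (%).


Ash% = 0.335 / 11.61 x 100
Ash% = 2.89%


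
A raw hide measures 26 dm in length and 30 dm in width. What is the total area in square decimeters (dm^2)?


780 dm^2

Area = length x width
Area = 26 x 30 = 780 dm^2


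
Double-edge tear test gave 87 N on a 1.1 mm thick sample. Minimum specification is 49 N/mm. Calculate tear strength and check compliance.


Tear strength = 87 / 1.1 = 79.1 N/mm
Required minimum = 49 N/mm
Compliant: Yes


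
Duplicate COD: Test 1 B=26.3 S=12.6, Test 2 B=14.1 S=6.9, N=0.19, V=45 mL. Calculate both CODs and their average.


COD1 = 462.8 mg/L
COD2 = 243.2 mg/L
Average = 353.0 mg/L

COD1 = (26.3 - 12.6) x 0.19 x 8000 / 45 = 462.8 mg/L
COD2 = (14.1 - 6.9) x 0.19 x 8000 / 45 = 243.2 mg/L
Average = (462.8 + 243.2) / 2 = 353.0 mg/L


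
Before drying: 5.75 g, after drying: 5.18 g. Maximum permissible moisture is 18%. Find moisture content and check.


MC = (5.75 - 5.18) / 5.75 x 100 = 9.9%
Maximum: 18%
Acceptable: Yes


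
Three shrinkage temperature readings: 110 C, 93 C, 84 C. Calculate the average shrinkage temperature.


95.7 C


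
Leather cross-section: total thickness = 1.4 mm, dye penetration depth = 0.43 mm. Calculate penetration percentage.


30.7%

Penetration% = 0.43 / 1.4 x 100
Penetration = 30.7%


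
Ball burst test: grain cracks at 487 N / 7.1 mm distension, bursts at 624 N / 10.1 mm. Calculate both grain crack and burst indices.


Crack index = 68.6 N/mm
Burst index = 61.8 N/mm

Crack index = 487 / 7.1 = 68.6 N/mm
Burst index = 624 / 10.1 = 61.8 N/mm


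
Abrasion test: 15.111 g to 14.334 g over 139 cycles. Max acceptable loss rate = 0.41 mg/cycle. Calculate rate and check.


Loss = 15.111 - 14.334 = 0.777 g
Rate = 0.777 g / 139 cycles x 1000 = 5.590 mg/cycle
Max = 0.41 mg/cycle
Passes: No


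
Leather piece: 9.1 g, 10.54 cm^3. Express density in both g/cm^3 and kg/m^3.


0.863 g/cm^3
863 kg/m^3

Density = 9.1 / 10.54 = 0.863 g/cm^3
Convert: 0.863 x 1000 = 863 kg/m^3


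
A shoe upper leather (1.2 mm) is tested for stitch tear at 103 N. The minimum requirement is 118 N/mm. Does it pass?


STS = 85.8 N/mm
Passes: No

STS = 103 / 1.2 = 85.8 N/mm
Minimum required: 118 N/mm
Passes: No


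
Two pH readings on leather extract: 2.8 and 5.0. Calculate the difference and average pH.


Difference = 2.2
Average pH = 3.90


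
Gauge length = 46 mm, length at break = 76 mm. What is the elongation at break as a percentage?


Extension = 76 - 46 = 30 mm
Elongation = 30 / 46 x 100 = 65.2%


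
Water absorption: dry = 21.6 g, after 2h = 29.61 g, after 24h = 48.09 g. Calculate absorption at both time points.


WA (2h) = (29.61 - 21.6) / 21.6 x 100 = 37.1%
WA (24h) = (48.09 - 21.6) / 21.6 x 100 = 122.6%


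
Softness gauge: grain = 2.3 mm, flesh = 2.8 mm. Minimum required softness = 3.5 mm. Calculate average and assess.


Average softness = 2.55 mm
Meets requirement: No

Average = (2.3 + 2.8) / 2 = 2.55 mm
Minimum = 3.5 mm
Meets requirement: No


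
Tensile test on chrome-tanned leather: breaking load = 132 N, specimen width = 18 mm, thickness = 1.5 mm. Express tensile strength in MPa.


Cross-section = 18 x 1.5 = 27.0 mm^2
TS = 132 / 27.0 = 4.89 MPa
(1 N/mm^2 = 1 MPa)


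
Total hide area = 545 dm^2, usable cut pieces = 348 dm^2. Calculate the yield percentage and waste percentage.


Yield = 348 / 545 x 100 = 63.9%
Waste = 545 - 348 = 197 dm^2
Waste% = 100 - 63.9 = 36.1%


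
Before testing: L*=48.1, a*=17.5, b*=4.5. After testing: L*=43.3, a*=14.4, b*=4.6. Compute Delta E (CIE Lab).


Delta E = 5.71


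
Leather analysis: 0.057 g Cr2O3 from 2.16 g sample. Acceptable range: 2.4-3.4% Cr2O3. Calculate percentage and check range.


Cr2O3 = 2.64%
Within range: Yes

Cr2O3% = 0.057 / 2.16 x 100 = 2.64%
Acceptable range: 2.4 to 3.4%
Within range: Yes


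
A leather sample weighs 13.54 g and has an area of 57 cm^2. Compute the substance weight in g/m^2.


2375.4 g/m^2

Substance weight = mass / area x 10000
SW = 13.54 / 57 x 10000
SW = 2375.4 g/m^2


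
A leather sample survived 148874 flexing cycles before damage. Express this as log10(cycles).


log10(148874) = 5.17


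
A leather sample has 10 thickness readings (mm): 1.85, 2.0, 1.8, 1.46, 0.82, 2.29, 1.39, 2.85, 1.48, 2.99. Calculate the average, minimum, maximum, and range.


Average = 1.89 mm
Min = 0.82 mm
Max = 2.99 mm
Range = 2.17 mm

Sum = 18.93
Average = 18.93 / 10 = 1.89 mm
Minimum = 0.82 mm
Maximum = 2.99 mm
Range = 2.99 - 0.82 = 2.17 mm


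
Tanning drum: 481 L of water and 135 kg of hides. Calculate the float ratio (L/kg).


3.6

Float ratio = water / hide weight
Ratio = 481 / 135 = 3.6


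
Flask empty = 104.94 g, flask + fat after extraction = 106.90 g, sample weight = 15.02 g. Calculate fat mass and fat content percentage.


Fat mass = 1.96 g
Fat content = 13.0%

Fat mass = 106.90 - 104.94 = 1.96 g
Fat% = 1.96 / 15.02 x 100 = 13.0%


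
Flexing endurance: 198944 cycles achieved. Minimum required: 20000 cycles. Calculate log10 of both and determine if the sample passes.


Achieved: log10 = 5.30
Required: log10 = 4.30
Passes: Yes

log10(198944) = 5.30
log10(20000) = 4.30
Passes: Yes


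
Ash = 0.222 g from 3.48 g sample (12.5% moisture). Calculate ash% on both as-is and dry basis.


As-is ash% = 0.222 / 3.48 x 100 = 6.38%
Dry mass = 3.48 x (100 - 12.5) / 100 = 3.045 g
Dry-basis ash% = 0.222 / 3.045 x 100 = 7.29%


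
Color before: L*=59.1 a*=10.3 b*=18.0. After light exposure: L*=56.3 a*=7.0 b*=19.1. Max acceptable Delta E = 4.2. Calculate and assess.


Delta E = 4.47
Passes: No


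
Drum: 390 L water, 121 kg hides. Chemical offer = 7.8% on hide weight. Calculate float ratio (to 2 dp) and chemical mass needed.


Float ratio = 390 / 121 = 3.22
Chemical = 121 x 7.8 / 100 = 9.438 kg


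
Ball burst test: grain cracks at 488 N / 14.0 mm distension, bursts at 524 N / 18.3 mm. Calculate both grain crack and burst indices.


Crack index = 488 / 14.0 = 34.9 N/mm
Burst index = 524 / 18.3 = 28.6 N/mm


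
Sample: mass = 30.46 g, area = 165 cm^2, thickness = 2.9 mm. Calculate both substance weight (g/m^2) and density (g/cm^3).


SW = 30.46 / 165 x 10000 = 1846.1 g/m^2
Volume = 165 x 2.9 / 10 = 47.85 cm^3
Density = 30.46 / 47.85 = 0.637 g/cm^3


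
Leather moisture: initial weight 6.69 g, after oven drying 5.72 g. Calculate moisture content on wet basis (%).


Moisture = 6.69 - 5.72 = 0.97 g
MC = 0.97 / 6.69 x 100 = 14.5%


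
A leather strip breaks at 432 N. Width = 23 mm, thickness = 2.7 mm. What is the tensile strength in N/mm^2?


Cross-sectional area = 23 x 2.7 = 62.1 mm^2
Tensile strength = 432 / 62.1 = 6.96 N/mm^2


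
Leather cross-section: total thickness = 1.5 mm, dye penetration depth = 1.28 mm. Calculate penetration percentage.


Penetration% = 1.28 / 1.5 x 100
Penetration = 85.3%


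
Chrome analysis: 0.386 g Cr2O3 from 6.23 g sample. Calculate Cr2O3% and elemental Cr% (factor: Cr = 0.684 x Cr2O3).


Cr2O3 = 6.20%
Cr = 4.24%


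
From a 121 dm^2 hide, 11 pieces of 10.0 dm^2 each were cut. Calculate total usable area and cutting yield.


Total usable = 11 x 10.0 = 110.0 dm^2
Yield = 110.0 / 121 x 100 = 90.9%


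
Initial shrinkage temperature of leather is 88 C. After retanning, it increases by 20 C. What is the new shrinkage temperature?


New Ts = 88 + 20 = 108 C


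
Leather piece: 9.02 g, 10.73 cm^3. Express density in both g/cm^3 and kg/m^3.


Density = 9.02 / 10.73 = 0.841 g/cm^3
Convert: 0.841 x 1000 = 841 kg/m^3


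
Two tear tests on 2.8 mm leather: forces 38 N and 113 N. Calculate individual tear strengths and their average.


Tear 1 = 13.6 N/mm
Tear 2 = 40.4 N/mm
Average = 27.0 N/mm


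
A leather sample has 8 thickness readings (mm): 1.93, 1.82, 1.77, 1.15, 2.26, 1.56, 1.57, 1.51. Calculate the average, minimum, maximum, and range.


Sum = 13.57
Average = 13.57 / 8 = 1.70 mm
Minimum = 1.15 mm
Maximum = 2.26 mm
Range = 2.26 - 1.15 = 1.11 mm


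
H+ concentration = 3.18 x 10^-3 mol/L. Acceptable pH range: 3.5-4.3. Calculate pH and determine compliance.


pH = 2.50
Compliant: No


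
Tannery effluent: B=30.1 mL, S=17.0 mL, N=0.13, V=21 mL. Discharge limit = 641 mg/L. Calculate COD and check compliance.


COD = (30.1 - 17.0) x 0.13 x 8000 / 21 = 648.8 mg/L
Limit: 641 mg/L
Compliant: No


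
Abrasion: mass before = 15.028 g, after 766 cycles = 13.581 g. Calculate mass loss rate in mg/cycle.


1.889 mg/cycle

Mass loss = 15.028 - 13.581 = 1.447 g
Rate = 1.447 / 766 x 1000 = 1.889 mg/cycle


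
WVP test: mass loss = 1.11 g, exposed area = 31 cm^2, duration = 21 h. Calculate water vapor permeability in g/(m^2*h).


WVP = mass_loss / (area x time) x 10000
WVP = 1.11 / (31 x 21) x 10000
WVP = 1.11 / 651 x 10000 = 17.05 g/(m^2*h)


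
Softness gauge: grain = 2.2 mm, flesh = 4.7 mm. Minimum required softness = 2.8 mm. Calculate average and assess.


Average = (2.2 + 4.7) / 2 = 3.45 mm
Minimum = 2.8 mm
Meets requirement: Yes


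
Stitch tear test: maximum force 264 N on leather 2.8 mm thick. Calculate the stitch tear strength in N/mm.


Stitch tear strength = force / thickness
STS = 264 / 2.8 = 94.3 N/mm


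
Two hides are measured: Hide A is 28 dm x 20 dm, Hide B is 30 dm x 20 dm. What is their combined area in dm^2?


Hide A area = 28 x 20 = 560 dm^2
Hide B area = 30 x 20 = 600 dm^2
Total = 560 + 600 = 1160 dm^2


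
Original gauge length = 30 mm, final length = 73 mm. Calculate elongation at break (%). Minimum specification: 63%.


Extension = 73 - 30 = 43 mm
Elongation = 43 / 30 x 100 = 143.3%
Minimum required: 63%
Meets specification: Yes


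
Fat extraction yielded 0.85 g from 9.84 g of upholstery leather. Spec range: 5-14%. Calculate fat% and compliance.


Fat% = 0.85 / 9.84 x 100 = 8.6%
Spec range: 5-14%
Compliant: Yes


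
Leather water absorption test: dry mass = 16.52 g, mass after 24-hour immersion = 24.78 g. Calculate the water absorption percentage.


Water absorbed = 24.78 - 16.52 = 8.26 g
WA% = 8.26 / 16.52 x 100 = 50.0%


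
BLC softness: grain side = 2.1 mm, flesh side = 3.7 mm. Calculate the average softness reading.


2.90 mm


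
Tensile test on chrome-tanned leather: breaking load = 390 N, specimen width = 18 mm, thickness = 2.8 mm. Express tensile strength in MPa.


7.74 MPa


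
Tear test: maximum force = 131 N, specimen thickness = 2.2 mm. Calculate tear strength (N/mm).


59.5 N/mm


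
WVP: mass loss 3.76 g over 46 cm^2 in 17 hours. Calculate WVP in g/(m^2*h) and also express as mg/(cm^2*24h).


WVP = 3.76 / (46 x 17) x 10000 = 48.08 g/(m^2*h)
Mass loss in mg = 3.76 x 1000 = 3760 mg
Per cm^2 per 24h in mg: 3760 x 24 / (46 x 17) = 90240 / 782 = 115.40 mg/(cm^2*24h)


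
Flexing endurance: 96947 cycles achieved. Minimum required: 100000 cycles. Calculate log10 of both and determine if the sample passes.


Achieved: log10 = 4.99
Required: log10 = 5.00
Passes: No

log10(96947) = 4.99
log10(100000) = 5.00
Passes: No


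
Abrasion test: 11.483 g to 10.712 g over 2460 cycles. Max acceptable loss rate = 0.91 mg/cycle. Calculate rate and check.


Loss = 11.483 - 10.712 = 0.771 g
Rate = 0.771 g / 2460 cycles x 1000 = 0.313 mg/cycle
Max = 0.91 mg/cycle
Passes: Yes


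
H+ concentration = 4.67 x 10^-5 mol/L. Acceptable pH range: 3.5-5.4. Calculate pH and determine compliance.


pH = 4.33
Compliant: Yes

pH = -log10(4.67 x 10^-5) = 4.33
Range: 3.5 to 5.4
Compliant: Yes


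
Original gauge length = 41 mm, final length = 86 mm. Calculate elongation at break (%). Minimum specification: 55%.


Elongation = 109.8%
Meets spec: Yes

Extension = 86 - 41 = 45 mm
Elongation = 45 / 41 x 100 = 109.8%
Minimum required: 55%
Meets specification: Yes


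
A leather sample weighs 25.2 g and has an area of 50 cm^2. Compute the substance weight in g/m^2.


5040.0 g/m^2

Substance weight = mass / area x 10000
SW = 25.2 / 50 x 10000
SW = 5040.0 g/m^2


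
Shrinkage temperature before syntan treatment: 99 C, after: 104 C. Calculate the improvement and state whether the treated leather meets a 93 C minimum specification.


Improvement = 5 C
Meets 93 C spec: Yes

Improvement = 104 - 99 = 5 C
Spec check: 104 C >= 93 C? Yes


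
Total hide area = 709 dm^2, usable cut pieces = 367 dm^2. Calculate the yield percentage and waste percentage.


Yield = 51.8%
Waste = 48.2%

Yield = 367 / 709 x 100 = 51.8%
Waste = 709 - 367 = 342 dm^2
Waste% = 100 - 51.8 = 48.2%


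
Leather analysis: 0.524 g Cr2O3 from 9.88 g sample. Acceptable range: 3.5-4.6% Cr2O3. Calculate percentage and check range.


Cr2O3 = 5.30%
Within range: No


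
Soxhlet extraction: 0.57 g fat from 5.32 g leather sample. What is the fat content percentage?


10.7%


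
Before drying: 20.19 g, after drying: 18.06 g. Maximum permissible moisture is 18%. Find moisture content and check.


MC = (20.19 - 18.06) / 20.19 x 100 = 10.5%
Maximum: 18%
Acceptable: Yes


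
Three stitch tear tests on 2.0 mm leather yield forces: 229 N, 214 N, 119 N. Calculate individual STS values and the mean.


STS1 = 114.5 N/mm
STS2 = 107.0 N/mm
STS3 = 59.5 N/mm
Mean = 93.7 N/mm

STS1 = 229 / 2.0 = 114.5 N/mm
STS2 = 214 / 2.0 = 107.0 N/mm
STS3 = 119 / 2.0 = 59.5 N/mm
Mean = (114.5 + 107.0 + 59.5) / 3 = 93.7 N/mm


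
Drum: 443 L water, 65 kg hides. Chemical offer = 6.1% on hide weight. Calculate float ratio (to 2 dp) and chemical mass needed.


Float ratio = 6.82
Chemical needed = 3.965 kg


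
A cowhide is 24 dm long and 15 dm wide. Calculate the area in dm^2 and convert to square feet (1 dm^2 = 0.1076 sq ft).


Area = 24 x 15 = 360 dm^2
Conversion: 360 x 0.1076 = 38.74 sq ft


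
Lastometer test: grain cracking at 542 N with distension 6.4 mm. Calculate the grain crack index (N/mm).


Grain crack index = force / distension
Index = 542 / 6.4 = 84.7 N/mm


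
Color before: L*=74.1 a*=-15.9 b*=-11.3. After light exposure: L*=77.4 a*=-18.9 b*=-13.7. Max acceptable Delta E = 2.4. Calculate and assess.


dL = 3.3, da = -3.0, db = -2.4
dE = sqrt((3.3)^2 + (-3.0)^2 + (-2.4)^2) = 5.06
Max = 2.4
Passes: No


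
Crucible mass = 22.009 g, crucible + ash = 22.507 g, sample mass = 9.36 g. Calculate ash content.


Ash mass = 0.498 g
Ash content = 5.32%


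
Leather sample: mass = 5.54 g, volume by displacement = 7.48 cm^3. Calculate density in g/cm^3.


Density = mass / volume
Density = 5.54 / 7.48 = 0.741 g/cm^3


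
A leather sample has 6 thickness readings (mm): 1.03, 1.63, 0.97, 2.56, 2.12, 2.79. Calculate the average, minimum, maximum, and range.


Sum = 11.10
Average = 11.10 / 6 = 1.85 mm
Minimum = 0.97 mm
Maximum = 2.79 mm
Range = 2.79 - 0.97 = 1.82 mm


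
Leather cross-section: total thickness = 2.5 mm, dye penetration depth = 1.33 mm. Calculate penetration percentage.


Penetration% = 1.33 / 2.5 x 100
Penetration = 53.2%


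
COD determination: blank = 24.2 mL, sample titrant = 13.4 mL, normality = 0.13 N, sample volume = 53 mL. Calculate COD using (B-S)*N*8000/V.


211.9 mg/L


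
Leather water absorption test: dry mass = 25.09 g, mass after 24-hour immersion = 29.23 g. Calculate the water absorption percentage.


16.5%


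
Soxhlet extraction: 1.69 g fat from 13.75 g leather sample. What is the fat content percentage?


12.3%


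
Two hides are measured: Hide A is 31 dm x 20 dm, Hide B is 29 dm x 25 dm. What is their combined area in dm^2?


1345 dm^2


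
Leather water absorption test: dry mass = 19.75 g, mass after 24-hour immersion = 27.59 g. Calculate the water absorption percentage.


39.7%

Water absorbed = 27.59 - 19.75 = 7.84 g
WA% = 7.84 / 19.75 x 100 = 39.7%


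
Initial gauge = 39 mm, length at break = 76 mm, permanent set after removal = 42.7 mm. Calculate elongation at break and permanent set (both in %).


Elongation at break = (76 - 39) / 39 x 100 = 94.9%
Permanent set = (42.7 - 39) / 39 x 100 = 9.5%


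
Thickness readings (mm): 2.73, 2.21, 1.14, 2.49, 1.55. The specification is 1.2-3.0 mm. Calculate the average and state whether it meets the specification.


Average = 2.02 mm
Within specification: Yes

Sum = 10.12
Average = 10.12 / 5 = 2.02 mm
Specification range: 1.2 to 3.0 mm
Within spec: Yes


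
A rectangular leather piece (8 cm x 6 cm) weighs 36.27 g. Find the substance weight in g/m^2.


Area = 8 x 6 = 48 cm^2
SW = 36.27 / 48 x 10000 = 7556.3 g/m^2


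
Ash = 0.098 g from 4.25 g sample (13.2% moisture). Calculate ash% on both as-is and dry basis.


As-is ash = 2.31%
Dry-basis ash = 2.66%

As-is ash% = 0.098 / 4.25 x 100 = 2.31%
Dry mass = 4.25 x (100 - 13.2) / 100 = 3.689 g
Dry-basis ash% = 0.098 / 3.689 x 100 = 2.66%


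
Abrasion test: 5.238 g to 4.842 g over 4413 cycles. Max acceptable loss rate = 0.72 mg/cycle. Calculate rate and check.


Rate = 0.090 mg/cycle
Passes: Yes

Loss = 5.238 - 4.842 = 0.396 g
Rate = 0.396 g / 4413 cycles x 1000 = 0.090 mg/cycle
Max = 0.72 mg/cycle
Passes: Yes


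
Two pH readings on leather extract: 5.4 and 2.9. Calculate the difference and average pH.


Difference = |5.4 - 2.9| = 2.5
Average = (5.4 + 2.9) / 2 = 4.15


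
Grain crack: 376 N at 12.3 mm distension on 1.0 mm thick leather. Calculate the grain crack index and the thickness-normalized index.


Crack index = 376 / 12.3 = 30.6 N/mm
Normalized = 30.6 / 1.0 = 30.6 N/mm per mm


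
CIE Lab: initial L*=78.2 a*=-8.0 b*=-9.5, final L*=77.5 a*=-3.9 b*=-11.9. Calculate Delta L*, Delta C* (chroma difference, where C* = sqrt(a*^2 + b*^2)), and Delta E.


Delta L* = -0.7
Delta C* = 0.10
Delta E = 4.80


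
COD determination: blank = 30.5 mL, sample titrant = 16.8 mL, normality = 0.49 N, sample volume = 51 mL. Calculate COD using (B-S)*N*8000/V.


1053.0 mg/L


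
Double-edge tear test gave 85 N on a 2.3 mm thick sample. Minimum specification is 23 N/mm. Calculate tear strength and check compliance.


Tear strength = 37.0 N/mm
Compliant: Yes


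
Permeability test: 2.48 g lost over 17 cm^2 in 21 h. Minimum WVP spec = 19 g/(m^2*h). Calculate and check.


WVP = 2.48 / (17 x 21) x 10000 = 69.47 g/(m^2*h)
Minimum: 19 g/(m^2*h)
Meets spec: Yes


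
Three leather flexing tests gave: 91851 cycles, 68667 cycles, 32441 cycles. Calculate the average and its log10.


Average = 64320 cycles
log10 = 4.81


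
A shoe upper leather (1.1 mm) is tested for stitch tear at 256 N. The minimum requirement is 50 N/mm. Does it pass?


STS = 256 / 1.1 = 232.7 N/mm
Minimum required: 50 N/mm
Passes: Yes


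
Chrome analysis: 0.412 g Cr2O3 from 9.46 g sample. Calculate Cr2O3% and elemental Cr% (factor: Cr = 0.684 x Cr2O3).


Cr2O3% = 0.412 / 9.46 x 100 = 4.36%
Cr% = 4.36 x 0.684 = 2.98%


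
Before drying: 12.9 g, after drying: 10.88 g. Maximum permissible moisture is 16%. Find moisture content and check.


MC = (12.9 - 10.88) / 12.9 x 100 = 15.7%
Maximum: 16%
Acceptable: Yes


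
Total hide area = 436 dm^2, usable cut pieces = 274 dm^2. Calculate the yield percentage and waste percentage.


Yield = 274 / 436 x 100 = 62.8%
Waste = 436 - 274 = 162 dm^2
Waste% = 100 - 62.8 = 37.2%


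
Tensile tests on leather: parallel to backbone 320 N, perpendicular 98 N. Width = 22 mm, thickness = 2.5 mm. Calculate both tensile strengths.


Parallel = 5.82 N/mm^2
Perpendicular = 1.78 N/mm^2


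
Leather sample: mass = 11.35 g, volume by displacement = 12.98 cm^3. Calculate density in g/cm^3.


0.874 g/cm^3

Density = mass / volume
Density = 11.35 / 12.98 = 0.874 g/cm^3


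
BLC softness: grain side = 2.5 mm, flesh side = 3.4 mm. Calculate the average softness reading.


Average = (2.5 + 3.4) / 2
Average = 2.95 mm


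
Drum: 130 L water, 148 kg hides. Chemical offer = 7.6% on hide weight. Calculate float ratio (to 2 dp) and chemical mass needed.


Float ratio = 0.88
Chemical needed = 11.248 kg

Float ratio = 130 / 148 = 0.88
Chemical = 148 x 7.6 / 100 = 11.248 kg


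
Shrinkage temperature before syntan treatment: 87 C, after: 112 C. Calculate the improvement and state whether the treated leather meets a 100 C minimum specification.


Improvement = 112 - 87 = 25 C
Spec check: 112 C >= 100 C? Yes


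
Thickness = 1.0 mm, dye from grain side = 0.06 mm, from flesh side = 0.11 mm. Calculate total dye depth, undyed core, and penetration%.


Total dyed = 0.17 mm
Undyed core = 0.83 mm
Penetration = 17.0%


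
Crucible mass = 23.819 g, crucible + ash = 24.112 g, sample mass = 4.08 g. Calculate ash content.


Ash mass = 0.293 g
Ash content = 7.18%

Ash mass = 24.112 - 23.819 = 0.293 g
Ash% = 0.293 / 4.08 x 100 = 7.18%


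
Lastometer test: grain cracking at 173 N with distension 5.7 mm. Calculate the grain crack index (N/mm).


30.4 N/mm

Grain crack index = force / distension
Index = 173 / 5.7 = 30.4 N/mm


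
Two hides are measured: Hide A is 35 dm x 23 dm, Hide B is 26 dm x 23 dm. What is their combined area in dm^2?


Hide A area = 35 x 23 = 805 dm^2
Hide B area = 26 x 23 = 598 dm^2
Total = 805 + 598 = 1403 dm^2


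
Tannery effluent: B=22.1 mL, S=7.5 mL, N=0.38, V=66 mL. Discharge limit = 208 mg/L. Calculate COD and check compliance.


COD = (22.1 - 7.5) x 0.38 x 8000 / 66 = 672.5 mg/L
Limit: 208 mg/L
Compliant: No


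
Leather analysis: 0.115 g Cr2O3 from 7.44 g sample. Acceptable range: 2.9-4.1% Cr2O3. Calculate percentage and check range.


Cr2O3 = 1.55%
Within range: No


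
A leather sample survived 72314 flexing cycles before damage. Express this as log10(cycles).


4.86

log10(72314) = 4.86


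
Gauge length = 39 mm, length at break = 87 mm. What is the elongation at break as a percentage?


123.1%


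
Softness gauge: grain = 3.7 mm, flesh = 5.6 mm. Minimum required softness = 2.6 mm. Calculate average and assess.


Average = (3.7 + 5.6) / 2 = 4.65 mm
Minimum = 2.6 mm
Meets requirement: Yes


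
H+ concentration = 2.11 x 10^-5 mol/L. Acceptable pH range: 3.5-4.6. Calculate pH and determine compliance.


pH = 4.68
Compliant: No

pH = -log10(2.11 x 10^-5) = 4.68
Range: 3.5 to 4.6
Compliant: No


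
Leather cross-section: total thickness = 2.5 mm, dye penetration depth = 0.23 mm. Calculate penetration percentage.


Penetration% = 0.23 / 2.5 x 100
Penetration = 9.2%


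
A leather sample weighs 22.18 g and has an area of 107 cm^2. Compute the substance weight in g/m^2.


2072.9 g/m^2

Substance weight = mass / area x 10000
SW = 22.18 / 107 x 10000
SW = 2072.9 g/m^2


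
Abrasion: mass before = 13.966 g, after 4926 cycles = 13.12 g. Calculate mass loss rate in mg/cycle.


0.172 mg/cycle


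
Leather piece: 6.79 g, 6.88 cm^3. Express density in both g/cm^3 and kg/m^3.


0.987 g/cm^3
987 kg/m^3

Density = 6.79 / 6.88 = 0.987 g/cm^3
Convert: 0.987 x 1000 = 987 kg/m^3


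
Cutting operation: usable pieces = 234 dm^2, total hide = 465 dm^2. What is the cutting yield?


50.3%


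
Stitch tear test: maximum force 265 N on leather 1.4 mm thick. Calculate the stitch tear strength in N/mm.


Stitch tear strength = force / thickness
STS = 265 / 1.4 = 189.3 N/mm


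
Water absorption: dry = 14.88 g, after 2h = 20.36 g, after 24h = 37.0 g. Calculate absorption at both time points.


WA (2h) = (20.36 - 14.88) / 14.88 x 100 = 36.8%
WA (24h) = (37.0 - 14.88) / 14.88 x 100 = 148.7%


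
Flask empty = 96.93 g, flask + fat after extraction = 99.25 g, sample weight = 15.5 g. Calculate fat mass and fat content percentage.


Fat mass = 2.32 g
Fat content = 15.0%

Fat mass = 99.25 - 96.93 = 2.32 g
Fat% = 2.32 / 15.5 x 100 = 15.0%


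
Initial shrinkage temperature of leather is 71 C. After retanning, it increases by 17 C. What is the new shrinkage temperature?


New Ts = 71 + 17 = 88 C


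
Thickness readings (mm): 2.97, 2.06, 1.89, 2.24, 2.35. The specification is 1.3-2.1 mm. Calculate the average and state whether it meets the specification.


Sum = 11.51
Average = 11.51 / 5 = 2.30 mm
Specification range: 1.3 to 2.1 mm
Within spec: No


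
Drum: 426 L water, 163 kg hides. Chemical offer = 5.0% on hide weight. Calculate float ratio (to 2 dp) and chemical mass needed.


Float ratio = 426 / 163 = 2.61
Chemical = 163 x 5.0 / 100 = 8.15 kg


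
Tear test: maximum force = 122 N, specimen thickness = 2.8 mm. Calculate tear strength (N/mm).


43.6 N/mm

Tear strength = force / thickness
Tear = 122 / 2.8 = 43.6 N/mm


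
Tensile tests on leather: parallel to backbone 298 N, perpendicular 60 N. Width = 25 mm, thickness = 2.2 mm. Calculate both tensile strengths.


Parallel = 5.42 N/mm^2
Perpendicular = 1.09 N/mm^2


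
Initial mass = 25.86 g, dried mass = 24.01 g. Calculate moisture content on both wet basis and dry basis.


Wet basis = 7.2%
Dry basis = 7.7%

Moisture lost = 25.86 - 24.01 = 1.85 g
Wet basis MC = 1.85 / 25.86 x 100 = 7.2%
Dry basis MC = 1.85 / 24.01 x 100 = 7.7%


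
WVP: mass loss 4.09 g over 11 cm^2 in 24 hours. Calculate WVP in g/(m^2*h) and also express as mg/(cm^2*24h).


WVP = 4.09 / (11 x 24) x 10000 = 154.92 g/(m^2*h)
Mass loss in mg = 4.09 x 1000 = 4090 mg
Per cm^2 per 24h in mg: 4090 x 24 / (11 x 24) = 98160 / 264 = 371.82 mg/(cm^2*24h)


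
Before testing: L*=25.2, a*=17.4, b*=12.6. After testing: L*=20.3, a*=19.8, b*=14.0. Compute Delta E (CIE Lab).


Delta E = 5.63


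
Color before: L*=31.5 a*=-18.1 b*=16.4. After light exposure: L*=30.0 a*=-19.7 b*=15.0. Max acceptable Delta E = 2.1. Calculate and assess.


Delta E = 2.60
Passes: No

dL = -1.5, da = -1.6, db = -1.4
dE = sqrt((-1.5)^2 + (-1.6)^2 + (-1.4)^2) = 2.60
Max = 2.1
Passes: No


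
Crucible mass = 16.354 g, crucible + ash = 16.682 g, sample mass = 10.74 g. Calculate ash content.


Ash mass = 0.328 g
Ash content = 3.05%

Ash mass = 16.682 - 16.354 = 0.328 g
Ash% = 0.328 / 10.74 x 100 = 3.05%


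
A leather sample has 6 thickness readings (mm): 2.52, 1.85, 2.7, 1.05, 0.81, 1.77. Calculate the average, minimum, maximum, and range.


Sum = 10.70
Average = 10.70 / 6 = 1.78 mm
Minimum = 0.81 mm
Maximum = 2.7 mm
Range = 2.7 - 0.81 = 1.89 mm


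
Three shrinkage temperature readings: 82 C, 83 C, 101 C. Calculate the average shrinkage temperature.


88.7 C


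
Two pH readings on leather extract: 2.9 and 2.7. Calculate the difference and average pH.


Difference = |2.9 - 2.7| = 0.2
Average = (2.9 + 2.7) / 2 = 2.80


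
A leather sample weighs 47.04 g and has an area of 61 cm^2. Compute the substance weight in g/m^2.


7711.5 g/m^2

Substance weight = mass / area x 10000
SW = 47.04 / 61 x 10000
SW = 7711.5 g/m^2


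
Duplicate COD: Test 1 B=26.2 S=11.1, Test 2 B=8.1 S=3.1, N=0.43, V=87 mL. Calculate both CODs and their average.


COD1 = (26.2 - 11.1) x 0.43 x 8000 / 87 = 597.1 mg/L
COD2 = (8.1 - 3.1) x 0.43 x 8000 / 87 = 197.7 mg/L
Average = (597.1 + 197.7) / 2 = 397.4 mg/L


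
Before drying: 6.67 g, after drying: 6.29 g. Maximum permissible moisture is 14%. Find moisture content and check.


MC = (6.67 - 6.29) / 6.67 x 100 = 5.7%
Maximum: 14%
Acceptable: Yes


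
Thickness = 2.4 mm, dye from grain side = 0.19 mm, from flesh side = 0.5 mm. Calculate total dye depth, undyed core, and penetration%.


Total dyed = 0.19 + 0.5 = 0.69 mm
Undyed core = 2.4 - 0.69 = 1.71 mm
Penetration = 0.69 / 2.4 x 100 = 28.8%


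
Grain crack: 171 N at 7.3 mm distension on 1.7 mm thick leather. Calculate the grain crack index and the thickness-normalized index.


Crack index = 23.4 N/mm
Normalized index = 13.8 N/mm per mm

Crack index = 171 / 7.3 = 23.4 N/mm
Normalized = 23.4 / 1.7 = 13.8 N/mm per mm


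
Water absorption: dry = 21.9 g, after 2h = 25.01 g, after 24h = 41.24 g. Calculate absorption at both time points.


WA (2h) = (25.01 - 21.9) / 21.9 x 100 = 14.2%
WA (24h) = (41.24 - 21.9) / 21.9 x 100 = 88.3%


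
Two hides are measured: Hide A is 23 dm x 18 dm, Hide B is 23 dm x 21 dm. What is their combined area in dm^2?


897 dm^2


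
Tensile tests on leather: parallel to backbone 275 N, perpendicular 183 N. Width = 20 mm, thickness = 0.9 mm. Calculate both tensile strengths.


Area = 20 x 0.9 = 18.0 mm^2
TS (parallel) = 275 / 18.0 = 15.28 N/mm^2
TS (perpendicular) = 183 / 18.0 = 10.17 N/mm^2


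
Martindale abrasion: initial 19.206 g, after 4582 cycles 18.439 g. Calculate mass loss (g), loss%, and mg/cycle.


Mass loss = 0.767 g
Loss = 3.99%
Rate = 0.167 mg/cycle

Loss = 19.206 - 18.439 = 0.767 g
Loss% = 0.767 / 19.206 x 100 = 3.99%
Rate = 0.767 / 4582 x 1000 = 0.167 mg/cycle


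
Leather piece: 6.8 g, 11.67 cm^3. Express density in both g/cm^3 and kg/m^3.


0.583 g/cm^3
583 kg/m^3

Density = 6.8 / 11.67 = 0.583 g/cm^3
Convert: 0.583 x 1000 = 583 kg/m^3


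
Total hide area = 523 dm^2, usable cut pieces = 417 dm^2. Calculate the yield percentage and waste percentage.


Yield = 79.7%
Waste = 20.3%

Yield = 417 / 523 x 100 = 79.7%
Waste = 523 - 417 = 106 dm^2
Waste% = 100 - 79.7 = 20.3%


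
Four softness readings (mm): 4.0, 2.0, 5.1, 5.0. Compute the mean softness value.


Sum = 4.0 + 2.0 + 5.1 + 5.0
Mean = 16.1 / 4 = 4.03 mm


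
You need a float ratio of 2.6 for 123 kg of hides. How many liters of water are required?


319.8 L

Water = hide weight x target ratio
Water = 123 x 2.6 = 319.8 L


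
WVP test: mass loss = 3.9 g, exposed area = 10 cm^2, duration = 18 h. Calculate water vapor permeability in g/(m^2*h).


216.67 g/(m^2*h)


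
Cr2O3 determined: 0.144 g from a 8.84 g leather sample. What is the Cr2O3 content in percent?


1.63%


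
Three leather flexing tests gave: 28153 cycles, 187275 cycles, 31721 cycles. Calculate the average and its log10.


Average = (28153 + 187275 + 31721) / 3 = 82383 cycles
log10(82383) = 4.92


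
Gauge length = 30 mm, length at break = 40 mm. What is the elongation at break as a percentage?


Extension = 40 - 30 = 10 mm
Elongation = 10 / 30 x 100 = 33.3%


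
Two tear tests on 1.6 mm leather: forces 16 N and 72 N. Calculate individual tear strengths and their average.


Tear 1 = 10.0 N/mm
Tear 2 = 45.0 N/mm
Average = 27.5 N/mm

Tear 1 = 16 / 1.6 = 10.0 N/mm
Tear 2 = 72 / 1.6 = 45.0 N/mm
Average = (10.0 + 45.0) / 2 = 27.5 N/mm


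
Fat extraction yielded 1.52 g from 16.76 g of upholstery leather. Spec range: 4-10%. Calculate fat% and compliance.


Fat% = 1.52 / 16.76 x 100 = 9.1%
Spec range: 4-10%
Compliant: Yes


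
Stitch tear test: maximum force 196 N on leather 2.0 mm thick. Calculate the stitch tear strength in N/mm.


98.0 N/mm

Stitch tear strength = force / thickness
STS = 196 / 2.0 = 98.0 N/mm


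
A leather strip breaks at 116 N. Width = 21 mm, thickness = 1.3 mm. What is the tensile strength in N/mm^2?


Cross-sectional area = 21 x 1.3 = 27.3 mm^2
Tensile strength = 116 / 27.3 = 4.25 N/mm^2


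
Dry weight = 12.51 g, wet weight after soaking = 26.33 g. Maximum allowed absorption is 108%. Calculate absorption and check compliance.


WA = (26.33 - 12.51) / 12.51 x 100 = 110.5%
Maximum allowed: 108%
Compliant: No


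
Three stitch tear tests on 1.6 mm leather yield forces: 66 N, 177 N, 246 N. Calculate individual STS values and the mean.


STS1 = 66 / 1.6 = 41.3 N/mm
STS2 = 177 / 1.6 = 110.6 N/mm
STS3 = 246 / 1.6 = 153.8 N/mm
Mean = (41.3 + 110.6 + 153.8) / 3 = 101.9 N/mm


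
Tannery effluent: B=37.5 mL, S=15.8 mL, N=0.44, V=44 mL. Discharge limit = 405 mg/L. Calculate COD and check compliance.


COD = 1736.0 mg/L
Compliant: No

COD = (37.5 - 15.8) x 0.44 x 8000 / 44 = 1736.0 mg/L
Limit: 405 mg/L
Compliant: No


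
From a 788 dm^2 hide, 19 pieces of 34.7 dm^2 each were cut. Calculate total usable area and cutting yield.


Usable area = 659.3 dm^2
Yield = 83.7%


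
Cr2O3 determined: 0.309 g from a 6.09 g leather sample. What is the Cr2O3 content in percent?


5.07%

Cr2O3% = 0.309 / 6.09 x 100
Cr2O3% = 5.07%


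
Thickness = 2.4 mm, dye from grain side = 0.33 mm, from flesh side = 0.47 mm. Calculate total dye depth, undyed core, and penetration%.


Total dyed = 0.33 + 0.47 = 0.80 mm
Undyed core = 2.4 - 0.80 = 1.60 mm
Penetration = 0.80 / 2.4 x 100 = 33.3%


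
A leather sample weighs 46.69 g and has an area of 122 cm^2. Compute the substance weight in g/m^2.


Substance weight = mass / area x 10000
SW = 46.69 / 122 x 10000
SW = 3827.0 g/m^2


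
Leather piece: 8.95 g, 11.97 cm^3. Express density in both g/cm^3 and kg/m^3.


0.748 g/cm^3
748 kg/m^3

Density = 8.95 / 11.97 = 0.748 g/cm^3
Convert: 0.748 x 1000 = 748 kg/m^3


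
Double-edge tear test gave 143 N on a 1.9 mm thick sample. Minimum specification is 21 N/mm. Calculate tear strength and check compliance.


Tear strength = 143 / 1.9 = 75.3 N/mm
Required minimum = 21 N/mm
Compliant: Yes


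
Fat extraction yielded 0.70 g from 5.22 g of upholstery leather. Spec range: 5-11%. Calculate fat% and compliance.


Fat content = 13.4%
Compliant: No

Fat% = 0.70 / 5.22 x 100 = 13.4%
Spec range: 5-11%
Compliant: No


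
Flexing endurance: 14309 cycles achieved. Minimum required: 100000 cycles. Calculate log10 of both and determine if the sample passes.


log10(14309) = 4.16
log10(100000) = 5.00
Passes: No


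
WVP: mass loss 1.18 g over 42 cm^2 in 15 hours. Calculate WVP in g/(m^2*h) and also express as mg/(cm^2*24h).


WVP = 18.73 g/(m^2*h)
Daily rate = 44.95 mg/(cm^2*24h)

WVP = 1.18 / (42 x 15) x 10000 = 18.73 g/(m^2*h)
Mass loss in mg = 1.18 x 1000 = 1180 mg
Per cm^2 per 24h in mg: 1180 x 24 / (42 x 15) = 28320 / 630 = 44.95 mg/(cm^2*24h)


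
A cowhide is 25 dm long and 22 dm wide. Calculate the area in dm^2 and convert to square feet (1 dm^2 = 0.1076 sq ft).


Area = 25 x 22 = 550 dm^2
Conversion: 550 x 0.1076 = 59.18 sq ft


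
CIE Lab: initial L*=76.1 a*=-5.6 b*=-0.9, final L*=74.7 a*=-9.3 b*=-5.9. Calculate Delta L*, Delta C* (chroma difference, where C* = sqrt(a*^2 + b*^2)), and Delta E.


Delta L* = -1.4
Delta C* = 5.34
Delta E = 6.38


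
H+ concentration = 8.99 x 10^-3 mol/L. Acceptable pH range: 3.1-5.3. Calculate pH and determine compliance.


pH = 2.05
Compliant: No

pH = -log10(8.99 x 10^-3) = 2.05
Range: 3.1 to 5.3
Compliant: No


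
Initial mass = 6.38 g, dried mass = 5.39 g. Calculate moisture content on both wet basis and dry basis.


Moisture lost = 6.38 - 5.39 = 0.99 g
Wet basis MC = 0.99 / 6.38 x 100 = 15.5%
Dry basis MC = 0.99 / 5.39 x 100 = 18.4%


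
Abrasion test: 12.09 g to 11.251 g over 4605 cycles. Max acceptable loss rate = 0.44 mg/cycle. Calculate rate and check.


Loss = 12.09 - 11.251 = 0.839 g
Rate = 0.839 g / 4605 cycles x 1000 = 0.182 mg/cycle
Max = 0.44 mg/cycle
Passes: Yes


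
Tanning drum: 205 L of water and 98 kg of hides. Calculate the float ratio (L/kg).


Float ratio = water / hide weight
Ratio = 205 / 98 = 2.1


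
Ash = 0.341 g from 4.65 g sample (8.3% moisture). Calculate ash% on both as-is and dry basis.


As-is ash = 7.33%
Dry-basis ash = 8.00%


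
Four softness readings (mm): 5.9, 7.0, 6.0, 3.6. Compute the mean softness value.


Sum = 5.9 + 7.0 + 6.0 + 3.6
Mean = 22.5 / 4 = 5.63 mm


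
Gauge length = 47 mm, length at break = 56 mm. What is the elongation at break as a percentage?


Extension = 56 - 47 = 9 mm
Elongation = 9 / 47 x 100 = 19.1%


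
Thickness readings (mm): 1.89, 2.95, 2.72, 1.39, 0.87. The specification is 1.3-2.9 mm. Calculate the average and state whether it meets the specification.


Average = 1.96 mm
Within specification: Yes

Sum = 9.82
Average = 9.82 / 5 = 1.96 mm
Specification range: 1.3 to 2.9 mm
Within spec: Yes


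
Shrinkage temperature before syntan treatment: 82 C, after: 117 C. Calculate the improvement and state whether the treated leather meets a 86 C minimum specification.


Improvement = 117 - 82 = 35 C
Spec check: 117 C >= 86 C? Yes


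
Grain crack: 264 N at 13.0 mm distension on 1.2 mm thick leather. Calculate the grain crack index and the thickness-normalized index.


Crack index = 264 / 13.0 = 20.3 N/mm
Normalized = 20.3 / 1.2 = 16.9 N/mm per mm


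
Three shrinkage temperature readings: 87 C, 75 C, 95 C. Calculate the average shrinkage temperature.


85.7 C


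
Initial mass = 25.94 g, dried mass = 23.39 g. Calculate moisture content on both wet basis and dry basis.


Wet basis = 9.8%
Dry basis = 10.9%

Moisture lost = 25.94 - 23.39 = 2.55 g
Wet basis MC = 2.55 / 25.94 x 100 = 9.8%
Dry basis MC = 2.55 / 23.39 x 100 = 10.9%


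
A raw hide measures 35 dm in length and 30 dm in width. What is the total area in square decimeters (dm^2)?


Area = length x width
Area = 35 x 30 = 1050 dm^2


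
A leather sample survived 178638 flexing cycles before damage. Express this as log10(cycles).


5.25

log10(178638) = 5.25


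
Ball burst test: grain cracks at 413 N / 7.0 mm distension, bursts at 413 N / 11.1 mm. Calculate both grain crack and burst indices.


Crack index = 413 / 7.0 = 59.0 N/mm
Burst index = 413 / 11.1 = 37.2 N/mm


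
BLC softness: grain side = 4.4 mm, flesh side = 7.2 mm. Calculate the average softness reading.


5.80 mm


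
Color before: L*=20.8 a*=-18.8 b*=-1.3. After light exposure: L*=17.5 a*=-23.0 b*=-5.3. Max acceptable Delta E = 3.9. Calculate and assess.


Delta E = 6.67
Passes: No

dL = -3.3, da = -4.2, db = -4.0
dE = sqrt((-3.3)^2 + (-4.2)^2 + (-4.0)^2) = 6.67
Max = 3.9
Passes: No


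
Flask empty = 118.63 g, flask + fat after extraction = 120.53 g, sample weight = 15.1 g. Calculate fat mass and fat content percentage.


Fat mass = 1.90 g
Fat content = 12.6%

Fat mass = 120.53 - 118.63 = 1.90 g
Fat% = 1.90 / 15.1 x 100 = 12.6%


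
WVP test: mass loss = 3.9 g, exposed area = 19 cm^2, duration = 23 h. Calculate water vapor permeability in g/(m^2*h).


WVP = mass_loss / (area x time) x 10000
WVP = 3.9 / (19 x 23) x 10000
WVP = 3.9 / 437 x 10000 = 89.24 g/(m^2*h)


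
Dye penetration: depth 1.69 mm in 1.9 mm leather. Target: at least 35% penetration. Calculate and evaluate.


Penetration = 88.9%
Meets target: Yes


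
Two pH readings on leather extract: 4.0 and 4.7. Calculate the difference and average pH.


Difference = 0.7
Average pH = 4.35


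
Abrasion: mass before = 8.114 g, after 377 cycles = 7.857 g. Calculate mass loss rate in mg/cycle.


0.682 mg/cycle

Mass loss = 8.114 - 7.857 = 0.257 g
Rate = 0.257 / 377 x 1000 = 0.682 mg/cycle


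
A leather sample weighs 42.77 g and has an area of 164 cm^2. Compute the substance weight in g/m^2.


2607.9 g/m^2


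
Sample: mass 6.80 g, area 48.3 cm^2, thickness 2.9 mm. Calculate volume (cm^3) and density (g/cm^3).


Volume = 14.007 cm^3
Density = 0.485 g/cm^3


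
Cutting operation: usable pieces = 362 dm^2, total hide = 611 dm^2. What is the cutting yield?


59.2%

Yield = usable / total x 100
Yield = 362 / 611 x 100 = 59.2%


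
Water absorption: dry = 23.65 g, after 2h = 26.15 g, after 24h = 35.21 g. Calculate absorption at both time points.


2h absorption = 10.6%
24h absorption = 48.9%


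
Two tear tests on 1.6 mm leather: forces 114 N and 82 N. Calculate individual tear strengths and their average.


Tear 1 = 71.3 N/mm
Tear 2 = 51.3 N/mm
Average = 61.3 N/mm

Tear 1 = 114 / 1.6 = 71.3 N/mm
Tear 2 = 82 / 1.6 = 51.3 N/mm
Average = (71.3 + 51.3) / 2 = 61.3 N/mm


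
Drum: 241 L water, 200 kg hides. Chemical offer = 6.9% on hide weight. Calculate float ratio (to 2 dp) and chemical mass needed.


Float ratio = 1.21
Chemical needed = 13.8 kg

Float ratio = 241 / 200 = 1.21
Chemical = 200 x 6.9 / 100 = 13.8 kg
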